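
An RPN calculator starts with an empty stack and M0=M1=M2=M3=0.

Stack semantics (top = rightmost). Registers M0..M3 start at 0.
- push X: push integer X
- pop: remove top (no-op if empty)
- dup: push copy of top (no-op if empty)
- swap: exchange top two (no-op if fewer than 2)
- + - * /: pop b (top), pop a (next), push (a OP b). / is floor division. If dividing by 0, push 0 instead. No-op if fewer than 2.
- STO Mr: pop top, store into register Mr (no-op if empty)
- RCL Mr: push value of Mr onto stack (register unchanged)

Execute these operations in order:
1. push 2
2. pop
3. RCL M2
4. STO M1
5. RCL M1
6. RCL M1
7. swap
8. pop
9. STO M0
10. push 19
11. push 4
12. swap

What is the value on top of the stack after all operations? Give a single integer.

After op 1 (push 2): stack=[2] mem=[0,0,0,0]
After op 2 (pop): stack=[empty] mem=[0,0,0,0]
After op 3 (RCL M2): stack=[0] mem=[0,0,0,0]
After op 4 (STO M1): stack=[empty] mem=[0,0,0,0]
After op 5 (RCL M1): stack=[0] mem=[0,0,0,0]
After op 6 (RCL M1): stack=[0,0] mem=[0,0,0,0]
After op 7 (swap): stack=[0,0] mem=[0,0,0,0]
After op 8 (pop): stack=[0] mem=[0,0,0,0]
After op 9 (STO M0): stack=[empty] mem=[0,0,0,0]
After op 10 (push 19): stack=[19] mem=[0,0,0,0]
After op 11 (push 4): stack=[19,4] mem=[0,0,0,0]
After op 12 (swap): stack=[4,19] mem=[0,0,0,0]

Answer: 19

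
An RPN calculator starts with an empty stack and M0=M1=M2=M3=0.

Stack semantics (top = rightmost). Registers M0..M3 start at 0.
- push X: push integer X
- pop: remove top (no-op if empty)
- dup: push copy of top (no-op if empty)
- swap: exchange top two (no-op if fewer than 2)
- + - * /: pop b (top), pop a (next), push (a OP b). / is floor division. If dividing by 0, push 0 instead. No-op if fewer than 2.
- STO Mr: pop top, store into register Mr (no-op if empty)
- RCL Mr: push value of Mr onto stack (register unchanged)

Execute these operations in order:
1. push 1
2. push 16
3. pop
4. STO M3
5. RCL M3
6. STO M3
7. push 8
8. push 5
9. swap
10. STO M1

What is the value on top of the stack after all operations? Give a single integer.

After op 1 (push 1): stack=[1] mem=[0,0,0,0]
After op 2 (push 16): stack=[1,16] mem=[0,0,0,0]
After op 3 (pop): stack=[1] mem=[0,0,0,0]
After op 4 (STO M3): stack=[empty] mem=[0,0,0,1]
After op 5 (RCL M3): stack=[1] mem=[0,0,0,1]
After op 6 (STO M3): stack=[empty] mem=[0,0,0,1]
After op 7 (push 8): stack=[8] mem=[0,0,0,1]
After op 8 (push 5): stack=[8,5] mem=[0,0,0,1]
After op 9 (swap): stack=[5,8] mem=[0,0,0,1]
After op 10 (STO M1): stack=[5] mem=[0,8,0,1]

Answer: 5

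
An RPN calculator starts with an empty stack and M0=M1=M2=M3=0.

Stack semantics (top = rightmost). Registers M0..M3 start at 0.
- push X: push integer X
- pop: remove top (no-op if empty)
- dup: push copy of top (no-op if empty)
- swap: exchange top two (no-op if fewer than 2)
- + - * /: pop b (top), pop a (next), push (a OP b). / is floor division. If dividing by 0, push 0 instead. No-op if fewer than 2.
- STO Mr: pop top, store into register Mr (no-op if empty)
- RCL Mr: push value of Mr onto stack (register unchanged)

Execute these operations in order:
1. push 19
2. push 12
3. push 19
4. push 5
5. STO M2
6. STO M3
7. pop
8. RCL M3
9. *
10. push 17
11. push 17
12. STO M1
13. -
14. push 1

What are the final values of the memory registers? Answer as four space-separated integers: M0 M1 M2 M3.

After op 1 (push 19): stack=[19] mem=[0,0,0,0]
After op 2 (push 12): stack=[19,12] mem=[0,0,0,0]
After op 3 (push 19): stack=[19,12,19] mem=[0,0,0,0]
After op 4 (push 5): stack=[19,12,19,5] mem=[0,0,0,0]
After op 5 (STO M2): stack=[19,12,19] mem=[0,0,5,0]
After op 6 (STO M3): stack=[19,12] mem=[0,0,5,19]
After op 7 (pop): stack=[19] mem=[0,0,5,19]
After op 8 (RCL M3): stack=[19,19] mem=[0,0,5,19]
After op 9 (*): stack=[361] mem=[0,0,5,19]
After op 10 (push 17): stack=[361,17] mem=[0,0,5,19]
After op 11 (push 17): stack=[361,17,17] mem=[0,0,5,19]
After op 12 (STO M1): stack=[361,17] mem=[0,17,5,19]
After op 13 (-): stack=[344] mem=[0,17,5,19]
After op 14 (push 1): stack=[344,1] mem=[0,17,5,19]

Answer: 0 17 5 19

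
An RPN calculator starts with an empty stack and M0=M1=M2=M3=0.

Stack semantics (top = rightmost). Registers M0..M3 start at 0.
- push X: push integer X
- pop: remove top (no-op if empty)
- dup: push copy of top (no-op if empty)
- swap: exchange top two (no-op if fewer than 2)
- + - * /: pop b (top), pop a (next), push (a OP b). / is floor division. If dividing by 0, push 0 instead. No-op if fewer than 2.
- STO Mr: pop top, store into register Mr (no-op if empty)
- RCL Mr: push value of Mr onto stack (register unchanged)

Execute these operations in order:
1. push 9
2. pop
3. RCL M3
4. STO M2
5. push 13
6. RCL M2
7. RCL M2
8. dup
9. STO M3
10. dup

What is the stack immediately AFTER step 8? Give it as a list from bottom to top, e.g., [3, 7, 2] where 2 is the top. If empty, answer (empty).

After op 1 (push 9): stack=[9] mem=[0,0,0,0]
After op 2 (pop): stack=[empty] mem=[0,0,0,0]
After op 3 (RCL M3): stack=[0] mem=[0,0,0,0]
After op 4 (STO M2): stack=[empty] mem=[0,0,0,0]
After op 5 (push 13): stack=[13] mem=[0,0,0,0]
After op 6 (RCL M2): stack=[13,0] mem=[0,0,0,0]
After op 7 (RCL M2): stack=[13,0,0] mem=[0,0,0,0]
After op 8 (dup): stack=[13,0,0,0] mem=[0,0,0,0]

[13, 0, 0, 0]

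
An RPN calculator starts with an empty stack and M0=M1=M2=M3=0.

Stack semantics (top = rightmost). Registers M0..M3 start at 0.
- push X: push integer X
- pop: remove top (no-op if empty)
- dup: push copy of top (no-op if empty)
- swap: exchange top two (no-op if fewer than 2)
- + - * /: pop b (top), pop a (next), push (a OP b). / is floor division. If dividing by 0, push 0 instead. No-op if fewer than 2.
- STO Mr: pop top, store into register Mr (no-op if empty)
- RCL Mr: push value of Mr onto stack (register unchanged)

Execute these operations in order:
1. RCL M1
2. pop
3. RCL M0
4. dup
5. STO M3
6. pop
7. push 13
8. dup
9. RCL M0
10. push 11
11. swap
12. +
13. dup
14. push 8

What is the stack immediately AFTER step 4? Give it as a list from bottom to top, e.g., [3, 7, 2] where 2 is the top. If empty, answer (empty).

After op 1 (RCL M1): stack=[0] mem=[0,0,0,0]
After op 2 (pop): stack=[empty] mem=[0,0,0,0]
After op 3 (RCL M0): stack=[0] mem=[0,0,0,0]
After op 4 (dup): stack=[0,0] mem=[0,0,0,0]

[0, 0]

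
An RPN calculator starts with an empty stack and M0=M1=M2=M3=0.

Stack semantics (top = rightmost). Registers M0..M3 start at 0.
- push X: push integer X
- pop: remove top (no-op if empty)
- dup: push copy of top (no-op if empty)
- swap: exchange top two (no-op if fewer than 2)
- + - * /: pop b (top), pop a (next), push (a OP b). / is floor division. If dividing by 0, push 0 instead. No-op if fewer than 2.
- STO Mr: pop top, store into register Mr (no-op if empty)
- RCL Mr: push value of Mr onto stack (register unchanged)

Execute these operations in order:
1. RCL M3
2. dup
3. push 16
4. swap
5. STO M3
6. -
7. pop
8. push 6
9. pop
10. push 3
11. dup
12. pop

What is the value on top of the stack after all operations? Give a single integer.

After op 1 (RCL M3): stack=[0] mem=[0,0,0,0]
After op 2 (dup): stack=[0,0] mem=[0,0,0,0]
After op 3 (push 16): stack=[0,0,16] mem=[0,0,0,0]
After op 4 (swap): stack=[0,16,0] mem=[0,0,0,0]
After op 5 (STO M3): stack=[0,16] mem=[0,0,0,0]
After op 6 (-): stack=[-16] mem=[0,0,0,0]
After op 7 (pop): stack=[empty] mem=[0,0,0,0]
After op 8 (push 6): stack=[6] mem=[0,0,0,0]
After op 9 (pop): stack=[empty] mem=[0,0,0,0]
After op 10 (push 3): stack=[3] mem=[0,0,0,0]
After op 11 (dup): stack=[3,3] mem=[0,0,0,0]
After op 12 (pop): stack=[3] mem=[0,0,0,0]

Answer: 3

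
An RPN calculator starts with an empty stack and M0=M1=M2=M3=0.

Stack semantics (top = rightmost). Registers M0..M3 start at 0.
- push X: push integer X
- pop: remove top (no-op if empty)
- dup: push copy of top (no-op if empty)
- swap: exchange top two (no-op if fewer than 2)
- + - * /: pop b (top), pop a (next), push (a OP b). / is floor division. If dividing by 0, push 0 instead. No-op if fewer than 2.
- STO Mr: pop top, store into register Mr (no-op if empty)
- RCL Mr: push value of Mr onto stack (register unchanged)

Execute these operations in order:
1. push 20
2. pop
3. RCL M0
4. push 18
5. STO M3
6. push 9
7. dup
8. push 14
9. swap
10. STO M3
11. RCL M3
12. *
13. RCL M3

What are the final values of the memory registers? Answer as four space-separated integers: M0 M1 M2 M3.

Answer: 0 0 0 9

Derivation:
After op 1 (push 20): stack=[20] mem=[0,0,0,0]
After op 2 (pop): stack=[empty] mem=[0,0,0,0]
After op 3 (RCL M0): stack=[0] mem=[0,0,0,0]
After op 4 (push 18): stack=[0,18] mem=[0,0,0,0]
After op 5 (STO M3): stack=[0] mem=[0,0,0,18]
After op 6 (push 9): stack=[0,9] mem=[0,0,0,18]
After op 7 (dup): stack=[0,9,9] mem=[0,0,0,18]
After op 8 (push 14): stack=[0,9,9,14] mem=[0,0,0,18]
After op 9 (swap): stack=[0,9,14,9] mem=[0,0,0,18]
After op 10 (STO M3): stack=[0,9,14] mem=[0,0,0,9]
After op 11 (RCL M3): stack=[0,9,14,9] mem=[0,0,0,9]
After op 12 (*): stack=[0,9,126] mem=[0,0,0,9]
After op 13 (RCL M3): stack=[0,9,126,9] mem=[0,0,0,9]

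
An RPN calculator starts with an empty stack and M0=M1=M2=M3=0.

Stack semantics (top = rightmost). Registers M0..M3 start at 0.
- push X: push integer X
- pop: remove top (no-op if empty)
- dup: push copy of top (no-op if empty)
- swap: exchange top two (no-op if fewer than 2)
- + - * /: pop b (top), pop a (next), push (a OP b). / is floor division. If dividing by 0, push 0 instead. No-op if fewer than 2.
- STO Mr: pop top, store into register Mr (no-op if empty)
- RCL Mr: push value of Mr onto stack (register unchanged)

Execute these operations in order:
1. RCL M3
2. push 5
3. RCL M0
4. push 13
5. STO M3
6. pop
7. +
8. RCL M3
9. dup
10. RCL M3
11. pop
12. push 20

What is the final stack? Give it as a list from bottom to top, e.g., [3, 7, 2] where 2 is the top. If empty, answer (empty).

After op 1 (RCL M3): stack=[0] mem=[0,0,0,0]
After op 2 (push 5): stack=[0,5] mem=[0,0,0,0]
After op 3 (RCL M0): stack=[0,5,0] mem=[0,0,0,0]
After op 4 (push 13): stack=[0,5,0,13] mem=[0,0,0,0]
After op 5 (STO M3): stack=[0,5,0] mem=[0,0,0,13]
After op 6 (pop): stack=[0,5] mem=[0,0,0,13]
After op 7 (+): stack=[5] mem=[0,0,0,13]
After op 8 (RCL M3): stack=[5,13] mem=[0,0,0,13]
After op 9 (dup): stack=[5,13,13] mem=[0,0,0,13]
After op 10 (RCL M3): stack=[5,13,13,13] mem=[0,0,0,13]
After op 11 (pop): stack=[5,13,13] mem=[0,0,0,13]
After op 12 (push 20): stack=[5,13,13,20] mem=[0,0,0,13]

Answer: [5, 13, 13, 20]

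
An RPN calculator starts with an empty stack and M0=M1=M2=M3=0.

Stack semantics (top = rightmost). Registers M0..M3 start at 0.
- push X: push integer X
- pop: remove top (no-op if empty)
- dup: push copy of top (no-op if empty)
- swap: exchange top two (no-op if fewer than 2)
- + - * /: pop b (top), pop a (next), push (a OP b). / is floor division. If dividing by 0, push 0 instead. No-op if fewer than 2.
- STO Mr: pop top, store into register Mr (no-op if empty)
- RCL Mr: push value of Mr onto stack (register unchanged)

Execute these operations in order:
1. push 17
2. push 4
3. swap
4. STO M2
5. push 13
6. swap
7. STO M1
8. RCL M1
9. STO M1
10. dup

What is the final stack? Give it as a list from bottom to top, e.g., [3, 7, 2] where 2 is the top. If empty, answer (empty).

After op 1 (push 17): stack=[17] mem=[0,0,0,0]
After op 2 (push 4): stack=[17,4] mem=[0,0,0,0]
After op 3 (swap): stack=[4,17] mem=[0,0,0,0]
After op 4 (STO M2): stack=[4] mem=[0,0,17,0]
After op 5 (push 13): stack=[4,13] mem=[0,0,17,0]
After op 6 (swap): stack=[13,4] mem=[0,0,17,0]
After op 7 (STO M1): stack=[13] mem=[0,4,17,0]
After op 8 (RCL M1): stack=[13,4] mem=[0,4,17,0]
After op 9 (STO M1): stack=[13] mem=[0,4,17,0]
After op 10 (dup): stack=[13,13] mem=[0,4,17,0]

Answer: [13, 13]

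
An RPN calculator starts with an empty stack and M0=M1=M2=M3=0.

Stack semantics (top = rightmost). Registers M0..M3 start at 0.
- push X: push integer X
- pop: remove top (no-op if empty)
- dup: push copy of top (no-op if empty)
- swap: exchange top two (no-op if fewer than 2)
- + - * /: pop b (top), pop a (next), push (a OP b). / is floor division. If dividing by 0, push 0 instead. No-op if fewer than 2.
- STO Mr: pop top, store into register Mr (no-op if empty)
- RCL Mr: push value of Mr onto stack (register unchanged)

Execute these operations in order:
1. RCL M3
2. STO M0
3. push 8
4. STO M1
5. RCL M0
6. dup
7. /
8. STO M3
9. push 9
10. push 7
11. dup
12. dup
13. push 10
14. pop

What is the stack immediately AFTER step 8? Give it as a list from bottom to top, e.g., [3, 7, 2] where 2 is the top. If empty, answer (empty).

After op 1 (RCL M3): stack=[0] mem=[0,0,0,0]
After op 2 (STO M0): stack=[empty] mem=[0,0,0,0]
After op 3 (push 8): stack=[8] mem=[0,0,0,0]
After op 4 (STO M1): stack=[empty] mem=[0,8,0,0]
After op 5 (RCL M0): stack=[0] mem=[0,8,0,0]
After op 6 (dup): stack=[0,0] mem=[0,8,0,0]
After op 7 (/): stack=[0] mem=[0,8,0,0]
After op 8 (STO M3): stack=[empty] mem=[0,8,0,0]

(empty)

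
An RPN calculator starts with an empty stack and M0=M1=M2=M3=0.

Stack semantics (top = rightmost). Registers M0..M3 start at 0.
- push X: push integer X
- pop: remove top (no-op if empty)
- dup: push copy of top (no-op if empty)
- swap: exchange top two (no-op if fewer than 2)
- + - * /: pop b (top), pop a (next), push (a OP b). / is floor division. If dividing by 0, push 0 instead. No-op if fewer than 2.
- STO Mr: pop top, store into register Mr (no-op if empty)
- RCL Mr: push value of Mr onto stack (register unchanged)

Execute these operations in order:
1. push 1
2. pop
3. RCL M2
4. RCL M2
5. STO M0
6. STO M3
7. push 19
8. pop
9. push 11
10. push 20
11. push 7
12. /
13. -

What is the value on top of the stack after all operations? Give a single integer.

Answer: 9

Derivation:
After op 1 (push 1): stack=[1] mem=[0,0,0,0]
After op 2 (pop): stack=[empty] mem=[0,0,0,0]
After op 3 (RCL M2): stack=[0] mem=[0,0,0,0]
After op 4 (RCL M2): stack=[0,0] mem=[0,0,0,0]
After op 5 (STO M0): stack=[0] mem=[0,0,0,0]
After op 6 (STO M3): stack=[empty] mem=[0,0,0,0]
After op 7 (push 19): stack=[19] mem=[0,0,0,0]
After op 8 (pop): stack=[empty] mem=[0,0,0,0]
After op 9 (push 11): stack=[11] mem=[0,0,0,0]
After op 10 (push 20): stack=[11,20] mem=[0,0,0,0]
After op 11 (push 7): stack=[11,20,7] mem=[0,0,0,0]
After op 12 (/): stack=[11,2] mem=[0,0,0,0]
After op 13 (-): stack=[9] mem=[0,0,0,0]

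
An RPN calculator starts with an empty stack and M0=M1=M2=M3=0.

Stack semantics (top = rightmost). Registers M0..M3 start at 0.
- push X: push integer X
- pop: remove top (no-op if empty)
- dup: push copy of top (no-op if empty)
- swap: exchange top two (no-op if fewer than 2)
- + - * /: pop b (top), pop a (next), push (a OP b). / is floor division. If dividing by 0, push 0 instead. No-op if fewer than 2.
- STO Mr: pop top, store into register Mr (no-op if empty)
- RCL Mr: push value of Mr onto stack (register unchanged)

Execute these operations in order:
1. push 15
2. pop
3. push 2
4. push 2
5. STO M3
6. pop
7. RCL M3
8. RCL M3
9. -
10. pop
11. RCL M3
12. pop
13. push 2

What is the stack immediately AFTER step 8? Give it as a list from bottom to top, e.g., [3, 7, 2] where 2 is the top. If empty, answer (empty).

After op 1 (push 15): stack=[15] mem=[0,0,0,0]
After op 2 (pop): stack=[empty] mem=[0,0,0,0]
After op 3 (push 2): stack=[2] mem=[0,0,0,0]
After op 4 (push 2): stack=[2,2] mem=[0,0,0,0]
After op 5 (STO M3): stack=[2] mem=[0,0,0,2]
After op 6 (pop): stack=[empty] mem=[0,0,0,2]
After op 7 (RCL M3): stack=[2] mem=[0,0,0,2]
After op 8 (RCL M3): stack=[2,2] mem=[0,0,0,2]

[2, 2]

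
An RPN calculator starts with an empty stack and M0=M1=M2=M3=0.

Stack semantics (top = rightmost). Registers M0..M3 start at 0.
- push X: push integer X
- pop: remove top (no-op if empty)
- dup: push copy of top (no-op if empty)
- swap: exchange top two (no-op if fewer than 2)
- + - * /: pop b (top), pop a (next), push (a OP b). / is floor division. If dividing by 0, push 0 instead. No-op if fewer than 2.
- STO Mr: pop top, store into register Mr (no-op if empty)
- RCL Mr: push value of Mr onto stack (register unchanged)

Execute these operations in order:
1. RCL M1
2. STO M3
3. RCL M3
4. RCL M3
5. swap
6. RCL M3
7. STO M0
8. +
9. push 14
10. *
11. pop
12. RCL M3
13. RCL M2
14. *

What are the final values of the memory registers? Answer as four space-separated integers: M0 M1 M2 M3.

Answer: 0 0 0 0

Derivation:
After op 1 (RCL M1): stack=[0] mem=[0,0,0,0]
After op 2 (STO M3): stack=[empty] mem=[0,0,0,0]
After op 3 (RCL M3): stack=[0] mem=[0,0,0,0]
After op 4 (RCL M3): stack=[0,0] mem=[0,0,0,0]
After op 5 (swap): stack=[0,0] mem=[0,0,0,0]
After op 6 (RCL M3): stack=[0,0,0] mem=[0,0,0,0]
After op 7 (STO M0): stack=[0,0] mem=[0,0,0,0]
After op 8 (+): stack=[0] mem=[0,0,0,0]
After op 9 (push 14): stack=[0,14] mem=[0,0,0,0]
After op 10 (*): stack=[0] mem=[0,0,0,0]
After op 11 (pop): stack=[empty] mem=[0,0,0,0]
After op 12 (RCL M3): stack=[0] mem=[0,0,0,0]
After op 13 (RCL M2): stack=[0,0] mem=[0,0,0,0]
After op 14 (*): stack=[0] mem=[0,0,0,0]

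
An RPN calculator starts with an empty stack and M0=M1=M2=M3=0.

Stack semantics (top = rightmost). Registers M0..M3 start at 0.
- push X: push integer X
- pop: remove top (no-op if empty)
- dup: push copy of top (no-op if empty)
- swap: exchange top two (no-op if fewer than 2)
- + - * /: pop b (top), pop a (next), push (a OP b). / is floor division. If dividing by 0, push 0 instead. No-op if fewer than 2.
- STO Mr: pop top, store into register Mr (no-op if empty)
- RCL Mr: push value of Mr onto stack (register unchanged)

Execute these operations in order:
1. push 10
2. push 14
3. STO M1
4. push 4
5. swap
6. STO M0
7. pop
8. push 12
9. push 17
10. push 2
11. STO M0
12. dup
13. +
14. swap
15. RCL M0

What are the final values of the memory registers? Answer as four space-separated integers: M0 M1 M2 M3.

After op 1 (push 10): stack=[10] mem=[0,0,0,0]
After op 2 (push 14): stack=[10,14] mem=[0,0,0,0]
After op 3 (STO M1): stack=[10] mem=[0,14,0,0]
After op 4 (push 4): stack=[10,4] mem=[0,14,0,0]
After op 5 (swap): stack=[4,10] mem=[0,14,0,0]
After op 6 (STO M0): stack=[4] mem=[10,14,0,0]
After op 7 (pop): stack=[empty] mem=[10,14,0,0]
After op 8 (push 12): stack=[12] mem=[10,14,0,0]
After op 9 (push 17): stack=[12,17] mem=[10,14,0,0]
After op 10 (push 2): stack=[12,17,2] mem=[10,14,0,0]
After op 11 (STO M0): stack=[12,17] mem=[2,14,0,0]
After op 12 (dup): stack=[12,17,17] mem=[2,14,0,0]
After op 13 (+): stack=[12,34] mem=[2,14,0,0]
After op 14 (swap): stack=[34,12] mem=[2,14,0,0]
After op 15 (RCL M0): stack=[34,12,2] mem=[2,14,0,0]

Answer: 2 14 0 0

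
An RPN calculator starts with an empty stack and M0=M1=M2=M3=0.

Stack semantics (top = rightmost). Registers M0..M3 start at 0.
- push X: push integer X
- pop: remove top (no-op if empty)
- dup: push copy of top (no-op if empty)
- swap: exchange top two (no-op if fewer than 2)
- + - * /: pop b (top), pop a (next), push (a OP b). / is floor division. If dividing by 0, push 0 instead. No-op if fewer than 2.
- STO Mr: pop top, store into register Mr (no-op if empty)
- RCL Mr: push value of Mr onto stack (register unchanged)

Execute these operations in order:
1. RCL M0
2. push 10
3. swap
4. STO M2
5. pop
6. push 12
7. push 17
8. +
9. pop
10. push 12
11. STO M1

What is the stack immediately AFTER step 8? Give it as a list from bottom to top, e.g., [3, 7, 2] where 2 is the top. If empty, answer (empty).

After op 1 (RCL M0): stack=[0] mem=[0,0,0,0]
After op 2 (push 10): stack=[0,10] mem=[0,0,0,0]
After op 3 (swap): stack=[10,0] mem=[0,0,0,0]
After op 4 (STO M2): stack=[10] mem=[0,0,0,0]
After op 5 (pop): stack=[empty] mem=[0,0,0,0]
After op 6 (push 12): stack=[12] mem=[0,0,0,0]
After op 7 (push 17): stack=[12,17] mem=[0,0,0,0]
After op 8 (+): stack=[29] mem=[0,0,0,0]

[29]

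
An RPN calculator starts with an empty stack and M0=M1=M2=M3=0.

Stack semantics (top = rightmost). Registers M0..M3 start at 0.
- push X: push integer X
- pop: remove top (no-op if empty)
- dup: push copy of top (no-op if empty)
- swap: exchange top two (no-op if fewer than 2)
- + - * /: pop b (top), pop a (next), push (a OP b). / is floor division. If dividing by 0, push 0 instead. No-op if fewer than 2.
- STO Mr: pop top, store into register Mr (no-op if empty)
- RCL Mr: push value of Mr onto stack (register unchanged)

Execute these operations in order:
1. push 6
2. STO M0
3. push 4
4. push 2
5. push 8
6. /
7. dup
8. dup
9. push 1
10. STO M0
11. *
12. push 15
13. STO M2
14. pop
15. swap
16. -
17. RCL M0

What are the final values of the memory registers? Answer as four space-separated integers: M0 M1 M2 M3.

After op 1 (push 6): stack=[6] mem=[0,0,0,0]
After op 2 (STO M0): stack=[empty] mem=[6,0,0,0]
After op 3 (push 4): stack=[4] mem=[6,0,0,0]
After op 4 (push 2): stack=[4,2] mem=[6,0,0,0]
After op 5 (push 8): stack=[4,2,8] mem=[6,0,0,0]
After op 6 (/): stack=[4,0] mem=[6,0,0,0]
After op 7 (dup): stack=[4,0,0] mem=[6,0,0,0]
After op 8 (dup): stack=[4,0,0,0] mem=[6,0,0,0]
After op 9 (push 1): stack=[4,0,0,0,1] mem=[6,0,0,0]
After op 10 (STO M0): stack=[4,0,0,0] mem=[1,0,0,0]
After op 11 (*): stack=[4,0,0] mem=[1,0,0,0]
After op 12 (push 15): stack=[4,0,0,15] mem=[1,0,0,0]
After op 13 (STO M2): stack=[4,0,0] mem=[1,0,15,0]
After op 14 (pop): stack=[4,0] mem=[1,0,15,0]
After op 15 (swap): stack=[0,4] mem=[1,0,15,0]
After op 16 (-): stack=[-4] mem=[1,0,15,0]
After op 17 (RCL M0): stack=[-4,1] mem=[1,0,15,0]

Answer: 1 0 15 0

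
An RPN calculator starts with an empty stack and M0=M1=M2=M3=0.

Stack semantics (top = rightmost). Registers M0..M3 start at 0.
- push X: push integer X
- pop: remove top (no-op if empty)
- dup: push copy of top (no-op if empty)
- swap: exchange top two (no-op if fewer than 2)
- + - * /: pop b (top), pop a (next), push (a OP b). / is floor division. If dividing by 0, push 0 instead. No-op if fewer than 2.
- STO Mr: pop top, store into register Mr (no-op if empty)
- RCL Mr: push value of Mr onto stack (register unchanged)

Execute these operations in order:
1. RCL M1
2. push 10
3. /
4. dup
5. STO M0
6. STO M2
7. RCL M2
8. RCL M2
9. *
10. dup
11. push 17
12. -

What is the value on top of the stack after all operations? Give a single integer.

Answer: -17

Derivation:
After op 1 (RCL M1): stack=[0] mem=[0,0,0,0]
After op 2 (push 10): stack=[0,10] mem=[0,0,0,0]
After op 3 (/): stack=[0] mem=[0,0,0,0]
After op 4 (dup): stack=[0,0] mem=[0,0,0,0]
After op 5 (STO M0): stack=[0] mem=[0,0,0,0]
After op 6 (STO M2): stack=[empty] mem=[0,0,0,0]
After op 7 (RCL M2): stack=[0] mem=[0,0,0,0]
After op 8 (RCL M2): stack=[0,0] mem=[0,0,0,0]
After op 9 (*): stack=[0] mem=[0,0,0,0]
After op 10 (dup): stack=[0,0] mem=[0,0,0,0]
After op 11 (push 17): stack=[0,0,17] mem=[0,0,0,0]
After op 12 (-): stack=[0,-17] mem=[0,0,0,0]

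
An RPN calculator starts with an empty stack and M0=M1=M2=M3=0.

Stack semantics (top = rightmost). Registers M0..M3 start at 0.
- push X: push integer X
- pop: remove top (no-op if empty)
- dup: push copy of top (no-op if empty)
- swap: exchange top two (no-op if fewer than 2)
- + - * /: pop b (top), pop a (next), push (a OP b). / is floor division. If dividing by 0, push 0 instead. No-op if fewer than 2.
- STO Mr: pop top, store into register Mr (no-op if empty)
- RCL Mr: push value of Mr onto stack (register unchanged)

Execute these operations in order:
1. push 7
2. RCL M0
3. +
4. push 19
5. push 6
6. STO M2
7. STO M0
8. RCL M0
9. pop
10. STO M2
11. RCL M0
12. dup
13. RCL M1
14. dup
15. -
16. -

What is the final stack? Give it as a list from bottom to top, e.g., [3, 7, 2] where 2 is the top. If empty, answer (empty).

After op 1 (push 7): stack=[7] mem=[0,0,0,0]
After op 2 (RCL M0): stack=[7,0] mem=[0,0,0,0]
After op 3 (+): stack=[7] mem=[0,0,0,0]
After op 4 (push 19): stack=[7,19] mem=[0,0,0,0]
After op 5 (push 6): stack=[7,19,6] mem=[0,0,0,0]
After op 6 (STO M2): stack=[7,19] mem=[0,0,6,0]
After op 7 (STO M0): stack=[7] mem=[19,0,6,0]
After op 8 (RCL M0): stack=[7,19] mem=[19,0,6,0]
After op 9 (pop): stack=[7] mem=[19,0,6,0]
After op 10 (STO M2): stack=[empty] mem=[19,0,7,0]
After op 11 (RCL M0): stack=[19] mem=[19,0,7,0]
After op 12 (dup): stack=[19,19] mem=[19,0,7,0]
After op 13 (RCL M1): stack=[19,19,0] mem=[19,0,7,0]
After op 14 (dup): stack=[19,19,0,0] mem=[19,0,7,0]
After op 15 (-): stack=[19,19,0] mem=[19,0,7,0]
After op 16 (-): stack=[19,19] mem=[19,0,7,0]

Answer: [19, 19]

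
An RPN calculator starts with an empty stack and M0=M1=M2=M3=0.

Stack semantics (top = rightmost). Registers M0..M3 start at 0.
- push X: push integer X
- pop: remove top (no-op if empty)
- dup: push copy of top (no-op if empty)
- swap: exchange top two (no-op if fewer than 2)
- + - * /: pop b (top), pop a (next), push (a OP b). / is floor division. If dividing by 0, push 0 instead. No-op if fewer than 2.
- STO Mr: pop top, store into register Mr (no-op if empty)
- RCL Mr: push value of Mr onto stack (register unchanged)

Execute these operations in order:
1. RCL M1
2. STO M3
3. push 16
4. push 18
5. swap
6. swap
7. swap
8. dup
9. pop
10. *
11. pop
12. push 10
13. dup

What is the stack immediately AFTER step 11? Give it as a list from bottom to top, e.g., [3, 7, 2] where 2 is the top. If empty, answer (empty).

After op 1 (RCL M1): stack=[0] mem=[0,0,0,0]
After op 2 (STO M3): stack=[empty] mem=[0,0,0,0]
After op 3 (push 16): stack=[16] mem=[0,0,0,0]
After op 4 (push 18): stack=[16,18] mem=[0,0,0,0]
After op 5 (swap): stack=[18,16] mem=[0,0,0,0]
After op 6 (swap): stack=[16,18] mem=[0,0,0,0]
After op 7 (swap): stack=[18,16] mem=[0,0,0,0]
After op 8 (dup): stack=[18,16,16] mem=[0,0,0,0]
After op 9 (pop): stack=[18,16] mem=[0,0,0,0]
After op 10 (*): stack=[288] mem=[0,0,0,0]
After op 11 (pop): stack=[empty] mem=[0,0,0,0]

(empty)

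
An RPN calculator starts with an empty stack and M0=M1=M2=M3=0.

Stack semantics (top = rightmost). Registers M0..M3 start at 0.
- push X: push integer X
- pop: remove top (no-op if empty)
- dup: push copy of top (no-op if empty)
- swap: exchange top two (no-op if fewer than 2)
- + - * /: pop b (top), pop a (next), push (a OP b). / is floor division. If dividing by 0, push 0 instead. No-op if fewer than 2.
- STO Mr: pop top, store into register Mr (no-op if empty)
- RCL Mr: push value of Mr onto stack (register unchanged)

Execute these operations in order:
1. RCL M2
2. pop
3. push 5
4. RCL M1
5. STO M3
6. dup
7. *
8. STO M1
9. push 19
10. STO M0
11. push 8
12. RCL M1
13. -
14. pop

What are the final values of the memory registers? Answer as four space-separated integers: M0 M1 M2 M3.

After op 1 (RCL M2): stack=[0] mem=[0,0,0,0]
After op 2 (pop): stack=[empty] mem=[0,0,0,0]
After op 3 (push 5): stack=[5] mem=[0,0,0,0]
After op 4 (RCL M1): stack=[5,0] mem=[0,0,0,0]
After op 5 (STO M3): stack=[5] mem=[0,0,0,0]
After op 6 (dup): stack=[5,5] mem=[0,0,0,0]
After op 7 (*): stack=[25] mem=[0,0,0,0]
After op 8 (STO M1): stack=[empty] mem=[0,25,0,0]
After op 9 (push 19): stack=[19] mem=[0,25,0,0]
After op 10 (STO M0): stack=[empty] mem=[19,25,0,0]
After op 11 (push 8): stack=[8] mem=[19,25,0,0]
After op 12 (RCL M1): stack=[8,25] mem=[19,25,0,0]
After op 13 (-): stack=[-17] mem=[19,25,0,0]
After op 14 (pop): stack=[empty] mem=[19,25,0,0]

Answer: 19 25 0 0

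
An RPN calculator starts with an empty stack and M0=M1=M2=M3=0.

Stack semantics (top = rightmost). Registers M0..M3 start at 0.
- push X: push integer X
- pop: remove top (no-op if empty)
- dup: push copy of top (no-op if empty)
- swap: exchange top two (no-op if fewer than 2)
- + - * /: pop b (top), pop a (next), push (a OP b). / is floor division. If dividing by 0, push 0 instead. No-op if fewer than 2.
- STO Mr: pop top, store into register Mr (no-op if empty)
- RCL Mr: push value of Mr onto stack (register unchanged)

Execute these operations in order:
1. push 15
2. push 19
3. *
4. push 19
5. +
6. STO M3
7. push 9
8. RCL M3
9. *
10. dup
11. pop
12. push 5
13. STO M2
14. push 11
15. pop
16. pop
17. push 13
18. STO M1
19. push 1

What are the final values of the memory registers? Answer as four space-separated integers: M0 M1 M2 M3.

After op 1 (push 15): stack=[15] mem=[0,0,0,0]
After op 2 (push 19): stack=[15,19] mem=[0,0,0,0]
After op 3 (*): stack=[285] mem=[0,0,0,0]
After op 4 (push 19): stack=[285,19] mem=[0,0,0,0]
After op 5 (+): stack=[304] mem=[0,0,0,0]
After op 6 (STO M3): stack=[empty] mem=[0,0,0,304]
After op 7 (push 9): stack=[9] mem=[0,0,0,304]
After op 8 (RCL M3): stack=[9,304] mem=[0,0,0,304]
After op 9 (*): stack=[2736] mem=[0,0,0,304]
After op 10 (dup): stack=[2736,2736] mem=[0,0,0,304]
After op 11 (pop): stack=[2736] mem=[0,0,0,304]
After op 12 (push 5): stack=[2736,5] mem=[0,0,0,304]
After op 13 (STO M2): stack=[2736] mem=[0,0,5,304]
After op 14 (push 11): stack=[2736,11] mem=[0,0,5,304]
After op 15 (pop): stack=[2736] mem=[0,0,5,304]
After op 16 (pop): stack=[empty] mem=[0,0,5,304]
After op 17 (push 13): stack=[13] mem=[0,0,5,304]
After op 18 (STO M1): stack=[empty] mem=[0,13,5,304]
After op 19 (push 1): stack=[1] mem=[0,13,5,304]

Answer: 0 13 5 304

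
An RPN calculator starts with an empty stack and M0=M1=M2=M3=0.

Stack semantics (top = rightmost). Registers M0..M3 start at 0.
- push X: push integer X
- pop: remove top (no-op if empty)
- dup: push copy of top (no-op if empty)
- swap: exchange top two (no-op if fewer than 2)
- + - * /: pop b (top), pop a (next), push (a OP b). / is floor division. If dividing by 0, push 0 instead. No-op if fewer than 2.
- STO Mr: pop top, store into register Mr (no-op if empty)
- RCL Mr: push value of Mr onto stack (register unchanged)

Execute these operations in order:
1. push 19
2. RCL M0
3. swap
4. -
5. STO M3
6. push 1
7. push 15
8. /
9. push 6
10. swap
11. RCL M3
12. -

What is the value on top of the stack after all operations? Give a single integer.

Answer: 19

Derivation:
After op 1 (push 19): stack=[19] mem=[0,0,0,0]
After op 2 (RCL M0): stack=[19,0] mem=[0,0,0,0]
After op 3 (swap): stack=[0,19] mem=[0,0,0,0]
After op 4 (-): stack=[-19] mem=[0,0,0,0]
After op 5 (STO M3): stack=[empty] mem=[0,0,0,-19]
After op 6 (push 1): stack=[1] mem=[0,0,0,-19]
After op 7 (push 15): stack=[1,15] mem=[0,0,0,-19]
After op 8 (/): stack=[0] mem=[0,0,0,-19]
After op 9 (push 6): stack=[0,6] mem=[0,0,0,-19]
After op 10 (swap): stack=[6,0] mem=[0,0,0,-19]
After op 11 (RCL M3): stack=[6,0,-19] mem=[0,0,0,-19]
After op 12 (-): stack=[6,19] mem=[0,0,0,-19]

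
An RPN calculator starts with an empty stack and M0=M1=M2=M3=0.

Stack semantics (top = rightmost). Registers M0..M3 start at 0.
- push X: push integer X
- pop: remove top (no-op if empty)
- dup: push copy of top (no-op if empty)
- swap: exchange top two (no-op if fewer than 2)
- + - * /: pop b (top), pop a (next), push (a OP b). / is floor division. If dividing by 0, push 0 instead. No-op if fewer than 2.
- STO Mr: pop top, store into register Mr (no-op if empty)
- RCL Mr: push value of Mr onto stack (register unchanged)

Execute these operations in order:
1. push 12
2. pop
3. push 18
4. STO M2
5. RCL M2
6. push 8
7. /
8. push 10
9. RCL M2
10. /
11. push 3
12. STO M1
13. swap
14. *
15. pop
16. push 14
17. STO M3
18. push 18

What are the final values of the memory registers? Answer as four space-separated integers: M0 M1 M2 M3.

After op 1 (push 12): stack=[12] mem=[0,0,0,0]
After op 2 (pop): stack=[empty] mem=[0,0,0,0]
After op 3 (push 18): stack=[18] mem=[0,0,0,0]
After op 4 (STO M2): stack=[empty] mem=[0,0,18,0]
After op 5 (RCL M2): stack=[18] mem=[0,0,18,0]
After op 6 (push 8): stack=[18,8] mem=[0,0,18,0]
After op 7 (/): stack=[2] mem=[0,0,18,0]
After op 8 (push 10): stack=[2,10] mem=[0,0,18,0]
After op 9 (RCL M2): stack=[2,10,18] mem=[0,0,18,0]
After op 10 (/): stack=[2,0] mem=[0,0,18,0]
After op 11 (push 3): stack=[2,0,3] mem=[0,0,18,0]
After op 12 (STO M1): stack=[2,0] mem=[0,3,18,0]
After op 13 (swap): stack=[0,2] mem=[0,3,18,0]
After op 14 (*): stack=[0] mem=[0,3,18,0]
After op 15 (pop): stack=[empty] mem=[0,3,18,0]
After op 16 (push 14): stack=[14] mem=[0,3,18,0]
After op 17 (STO M3): stack=[empty] mem=[0,3,18,14]
After op 18 (push 18): stack=[18] mem=[0,3,18,14]

Answer: 0 3 18 14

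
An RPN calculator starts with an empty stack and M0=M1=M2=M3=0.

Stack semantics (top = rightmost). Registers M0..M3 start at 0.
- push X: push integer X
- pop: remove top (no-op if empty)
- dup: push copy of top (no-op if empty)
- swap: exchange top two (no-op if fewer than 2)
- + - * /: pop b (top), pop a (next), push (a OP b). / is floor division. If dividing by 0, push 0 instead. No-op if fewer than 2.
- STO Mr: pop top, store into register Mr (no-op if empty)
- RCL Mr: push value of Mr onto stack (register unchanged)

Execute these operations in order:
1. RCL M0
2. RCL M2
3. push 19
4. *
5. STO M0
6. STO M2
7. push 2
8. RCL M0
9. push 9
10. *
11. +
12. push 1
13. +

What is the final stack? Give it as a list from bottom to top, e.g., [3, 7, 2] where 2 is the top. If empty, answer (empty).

After op 1 (RCL M0): stack=[0] mem=[0,0,0,0]
After op 2 (RCL M2): stack=[0,0] mem=[0,0,0,0]
After op 3 (push 19): stack=[0,0,19] mem=[0,0,0,0]
After op 4 (*): stack=[0,0] mem=[0,0,0,0]
After op 5 (STO M0): stack=[0] mem=[0,0,0,0]
After op 6 (STO M2): stack=[empty] mem=[0,0,0,0]
After op 7 (push 2): stack=[2] mem=[0,0,0,0]
After op 8 (RCL M0): stack=[2,0] mem=[0,0,0,0]
After op 9 (push 9): stack=[2,0,9] mem=[0,0,0,0]
After op 10 (*): stack=[2,0] mem=[0,0,0,0]
After op 11 (+): stack=[2] mem=[0,0,0,0]
After op 12 (push 1): stack=[2,1] mem=[0,0,0,0]
After op 13 (+): stack=[3] mem=[0,0,0,0]

Answer: [3]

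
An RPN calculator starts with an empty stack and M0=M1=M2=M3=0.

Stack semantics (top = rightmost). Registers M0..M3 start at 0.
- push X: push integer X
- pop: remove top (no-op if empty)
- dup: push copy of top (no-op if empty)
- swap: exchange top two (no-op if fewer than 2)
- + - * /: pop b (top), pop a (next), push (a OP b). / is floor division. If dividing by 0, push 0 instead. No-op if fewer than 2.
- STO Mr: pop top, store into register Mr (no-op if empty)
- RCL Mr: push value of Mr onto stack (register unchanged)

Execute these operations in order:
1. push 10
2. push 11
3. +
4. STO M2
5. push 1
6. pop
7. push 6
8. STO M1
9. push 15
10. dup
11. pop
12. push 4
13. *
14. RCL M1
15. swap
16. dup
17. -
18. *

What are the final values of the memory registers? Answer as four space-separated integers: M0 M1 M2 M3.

After op 1 (push 10): stack=[10] mem=[0,0,0,0]
After op 2 (push 11): stack=[10,11] mem=[0,0,0,0]
After op 3 (+): stack=[21] mem=[0,0,0,0]
After op 4 (STO M2): stack=[empty] mem=[0,0,21,0]
After op 5 (push 1): stack=[1] mem=[0,0,21,0]
After op 6 (pop): stack=[empty] mem=[0,0,21,0]
After op 7 (push 6): stack=[6] mem=[0,0,21,0]
After op 8 (STO M1): stack=[empty] mem=[0,6,21,0]
After op 9 (push 15): stack=[15] mem=[0,6,21,0]
After op 10 (dup): stack=[15,15] mem=[0,6,21,0]
After op 11 (pop): stack=[15] mem=[0,6,21,0]
After op 12 (push 4): stack=[15,4] mem=[0,6,21,0]
After op 13 (*): stack=[60] mem=[0,6,21,0]
After op 14 (RCL M1): stack=[60,6] mem=[0,6,21,0]
After op 15 (swap): stack=[6,60] mem=[0,6,21,0]
After op 16 (dup): stack=[6,60,60] mem=[0,6,21,0]
After op 17 (-): stack=[6,0] mem=[0,6,21,0]
After op 18 (*): stack=[0] mem=[0,6,21,0]

Answer: 0 6 21 0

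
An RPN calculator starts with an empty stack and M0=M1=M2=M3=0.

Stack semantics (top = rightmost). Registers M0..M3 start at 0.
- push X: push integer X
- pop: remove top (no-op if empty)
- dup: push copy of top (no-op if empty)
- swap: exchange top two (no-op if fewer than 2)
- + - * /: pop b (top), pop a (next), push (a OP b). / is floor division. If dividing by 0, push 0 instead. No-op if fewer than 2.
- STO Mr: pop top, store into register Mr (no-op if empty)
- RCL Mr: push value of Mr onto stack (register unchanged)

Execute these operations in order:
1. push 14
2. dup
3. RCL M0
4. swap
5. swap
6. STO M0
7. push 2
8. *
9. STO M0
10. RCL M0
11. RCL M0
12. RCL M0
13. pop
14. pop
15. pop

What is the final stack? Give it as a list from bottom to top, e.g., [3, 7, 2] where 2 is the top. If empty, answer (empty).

After op 1 (push 14): stack=[14] mem=[0,0,0,0]
After op 2 (dup): stack=[14,14] mem=[0,0,0,0]
After op 3 (RCL M0): stack=[14,14,0] mem=[0,0,0,0]
After op 4 (swap): stack=[14,0,14] mem=[0,0,0,0]
After op 5 (swap): stack=[14,14,0] mem=[0,0,0,0]
After op 6 (STO M0): stack=[14,14] mem=[0,0,0,0]
After op 7 (push 2): stack=[14,14,2] mem=[0,0,0,0]
After op 8 (*): stack=[14,28] mem=[0,0,0,0]
After op 9 (STO M0): stack=[14] mem=[28,0,0,0]
After op 10 (RCL M0): stack=[14,28] mem=[28,0,0,0]
After op 11 (RCL M0): stack=[14,28,28] mem=[28,0,0,0]
After op 12 (RCL M0): stack=[14,28,28,28] mem=[28,0,0,0]
After op 13 (pop): stack=[14,28,28] mem=[28,0,0,0]
After op 14 (pop): stack=[14,28] mem=[28,0,0,0]
After op 15 (pop): stack=[14] mem=[28,0,0,0]

Answer: [14]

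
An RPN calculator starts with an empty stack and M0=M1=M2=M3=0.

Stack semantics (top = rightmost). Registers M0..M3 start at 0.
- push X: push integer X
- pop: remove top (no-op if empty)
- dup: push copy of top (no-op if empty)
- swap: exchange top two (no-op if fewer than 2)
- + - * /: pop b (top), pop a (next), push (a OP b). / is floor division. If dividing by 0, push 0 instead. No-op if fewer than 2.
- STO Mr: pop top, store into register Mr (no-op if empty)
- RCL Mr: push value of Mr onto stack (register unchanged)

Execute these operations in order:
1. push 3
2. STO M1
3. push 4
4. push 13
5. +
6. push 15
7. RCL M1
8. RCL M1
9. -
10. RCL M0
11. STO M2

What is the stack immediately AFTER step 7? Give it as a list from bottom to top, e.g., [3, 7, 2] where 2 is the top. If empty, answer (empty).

After op 1 (push 3): stack=[3] mem=[0,0,0,0]
After op 2 (STO M1): stack=[empty] mem=[0,3,0,0]
After op 3 (push 4): stack=[4] mem=[0,3,0,0]
After op 4 (push 13): stack=[4,13] mem=[0,3,0,0]
After op 5 (+): stack=[17] mem=[0,3,0,0]
After op 6 (push 15): stack=[17,15] mem=[0,3,0,0]
After op 7 (RCL M1): stack=[17,15,3] mem=[0,3,0,0]

[17, 15, 3]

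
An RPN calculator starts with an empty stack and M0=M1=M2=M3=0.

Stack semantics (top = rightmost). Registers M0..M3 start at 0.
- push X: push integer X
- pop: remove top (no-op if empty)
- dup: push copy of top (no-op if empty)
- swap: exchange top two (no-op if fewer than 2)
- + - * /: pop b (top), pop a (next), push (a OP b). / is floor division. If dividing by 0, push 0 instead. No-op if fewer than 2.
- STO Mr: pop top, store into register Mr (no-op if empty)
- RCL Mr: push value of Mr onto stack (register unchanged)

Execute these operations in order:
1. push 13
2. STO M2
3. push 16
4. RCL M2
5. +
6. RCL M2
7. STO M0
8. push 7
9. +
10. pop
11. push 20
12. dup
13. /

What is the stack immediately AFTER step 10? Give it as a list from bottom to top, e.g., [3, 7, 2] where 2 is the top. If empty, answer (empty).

After op 1 (push 13): stack=[13] mem=[0,0,0,0]
After op 2 (STO M2): stack=[empty] mem=[0,0,13,0]
After op 3 (push 16): stack=[16] mem=[0,0,13,0]
After op 4 (RCL M2): stack=[16,13] mem=[0,0,13,0]
After op 5 (+): stack=[29] mem=[0,0,13,0]
After op 6 (RCL M2): stack=[29,13] mem=[0,0,13,0]
After op 7 (STO M0): stack=[29] mem=[13,0,13,0]
After op 8 (push 7): stack=[29,7] mem=[13,0,13,0]
After op 9 (+): stack=[36] mem=[13,0,13,0]
After op 10 (pop): stack=[empty] mem=[13,0,13,0]

(empty)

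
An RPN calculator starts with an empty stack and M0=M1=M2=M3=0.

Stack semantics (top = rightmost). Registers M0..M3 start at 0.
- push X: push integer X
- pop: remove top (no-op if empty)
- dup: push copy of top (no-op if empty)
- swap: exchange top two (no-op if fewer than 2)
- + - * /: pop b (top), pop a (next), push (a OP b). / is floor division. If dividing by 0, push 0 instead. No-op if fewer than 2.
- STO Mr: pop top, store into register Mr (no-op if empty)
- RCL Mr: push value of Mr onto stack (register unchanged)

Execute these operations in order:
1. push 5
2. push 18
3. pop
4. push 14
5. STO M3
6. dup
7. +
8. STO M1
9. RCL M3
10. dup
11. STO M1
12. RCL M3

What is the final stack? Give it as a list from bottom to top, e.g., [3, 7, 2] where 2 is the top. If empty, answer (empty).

Answer: [14, 14]

Derivation:
After op 1 (push 5): stack=[5] mem=[0,0,0,0]
After op 2 (push 18): stack=[5,18] mem=[0,0,0,0]
After op 3 (pop): stack=[5] mem=[0,0,0,0]
After op 4 (push 14): stack=[5,14] mem=[0,0,0,0]
After op 5 (STO M3): stack=[5] mem=[0,0,0,14]
After op 6 (dup): stack=[5,5] mem=[0,0,0,14]
After op 7 (+): stack=[10] mem=[0,0,0,14]
After op 8 (STO M1): stack=[empty] mem=[0,10,0,14]
After op 9 (RCL M3): stack=[14] mem=[0,10,0,14]
After op 10 (dup): stack=[14,14] mem=[0,10,0,14]
After op 11 (STO M1): stack=[14] mem=[0,14,0,14]
After op 12 (RCL M3): stack=[14,14] mem=[0,14,0,14]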